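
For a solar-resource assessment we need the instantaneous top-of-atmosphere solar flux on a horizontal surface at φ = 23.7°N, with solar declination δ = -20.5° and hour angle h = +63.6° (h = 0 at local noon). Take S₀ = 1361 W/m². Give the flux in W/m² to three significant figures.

cos θ_z = sin φ sin δ + cos φ cos δ cos h = -0.140765 + 0.381353 = 0.240588.
Flux = S₀ · cos θ_z = 1361 × 0.240588 = 327.4 W/m².

327 W/m²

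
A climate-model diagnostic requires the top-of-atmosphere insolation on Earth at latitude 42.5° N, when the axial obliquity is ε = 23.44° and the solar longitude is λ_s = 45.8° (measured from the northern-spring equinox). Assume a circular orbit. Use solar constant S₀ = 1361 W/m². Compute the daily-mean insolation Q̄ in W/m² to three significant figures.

Solar declination: sin δ = sin ε · sin λ_s = sin 23.44° × sin 45.8° = 0.28518, so δ = +16.570°.
cos H₀ = −tan(+42.5°) tan(+16.570°) = -0.2726, H₀ = 1.8469 rad.
Bracket: H₀ sin φ sin δ + cos φ cos δ sin H₀ = 1.8469×0.67559×0.28518 + 0.73728×0.95847×0.96212 = 0.355833 + 0.679892 = 1.035725.
Q̄ = (S₀/π) × [bracket] = (1361/π) × 1.035725 = 448.7 W/m².

Q̄ ≈ 449 W/m²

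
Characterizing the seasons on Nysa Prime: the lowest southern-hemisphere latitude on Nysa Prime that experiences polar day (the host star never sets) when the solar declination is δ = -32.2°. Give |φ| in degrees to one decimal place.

Polar day requires cos H₀ = −tan φ tan δ ≤ −1, i.e. tan φ tan δ ≥ 1.
The boundary is |tan φ| · |tan δ| = 1, so |φ| = 90° − |δ| = 90° − 32.2° = 57.8° in the southern hemisphere.

|φ| = 57.8°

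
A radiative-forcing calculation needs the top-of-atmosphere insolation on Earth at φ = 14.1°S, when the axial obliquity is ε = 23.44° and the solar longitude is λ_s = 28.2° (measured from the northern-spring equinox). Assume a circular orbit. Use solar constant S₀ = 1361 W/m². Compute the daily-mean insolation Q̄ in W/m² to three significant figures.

Solar declination: sin δ = sin ε · sin λ_s = sin 23.44° × sin 28.2° = 0.18798, so δ = +10.835°.
cos H₀ = −tan(-14.1°) tan(+10.835°) = 0.0481, H₀ = 1.5227 rad.
Bracket: H₀ sin φ sin δ + cos φ cos δ sin H₀ = 1.5227×-0.24362×0.18798 + 0.96987×0.98217×0.99884 = -0.069733 + 0.951472 = 0.881739.
Q̄ = (S₀/π) × [bracket] = (1361/π) × 0.881739 = 382.0 W/m².

Q̄ ≈ 382 W/m²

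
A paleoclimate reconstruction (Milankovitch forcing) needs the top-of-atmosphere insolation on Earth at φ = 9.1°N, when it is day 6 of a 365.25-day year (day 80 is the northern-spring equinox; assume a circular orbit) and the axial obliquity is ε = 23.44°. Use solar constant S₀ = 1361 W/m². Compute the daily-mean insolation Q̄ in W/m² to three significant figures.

Solar longitude: λ_s = 360° × (6 − 80)/365.25 = -72.936°, i.e. -72.936° + 360° = 287.064°.
sin δ = sin 23.44° × sin 287.064° = -0.38028, so δ = -22.351°.
cos H₀ = −tan(+9.1°) tan(-22.351°) = 0.0659, H₀ = 1.5049 rad.
Bracket: H₀ sin φ sin δ + cos φ cos δ sin H₀ = 1.5049×0.15816×-0.38028 + 0.98741×0.92487×0.99783 = -0.090512 + 0.911244 = 0.820732.
Q̄ = (S₀/π) × [bracket] = (1361/π) × 0.820732 = 355.6 W/m².

Q̄ ≈ 356 W/m²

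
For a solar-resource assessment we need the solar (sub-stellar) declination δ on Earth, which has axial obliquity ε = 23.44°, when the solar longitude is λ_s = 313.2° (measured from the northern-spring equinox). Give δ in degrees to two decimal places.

sin δ = sin ε · sin λ_s = sin 23.44° × sin 313.2° = -0.289975.
δ = arcsin(-0.289975) = -16.86°.

δ = -16.86°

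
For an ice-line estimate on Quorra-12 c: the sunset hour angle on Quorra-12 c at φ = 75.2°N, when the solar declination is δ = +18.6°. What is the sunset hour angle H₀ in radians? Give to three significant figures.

H₀ = 3.14 rad

Sunrise equation: cos H₀ = −tan φ · tan δ = -1.2737 ≤ −1, so the host star never sets (polar day) and H₀ = π.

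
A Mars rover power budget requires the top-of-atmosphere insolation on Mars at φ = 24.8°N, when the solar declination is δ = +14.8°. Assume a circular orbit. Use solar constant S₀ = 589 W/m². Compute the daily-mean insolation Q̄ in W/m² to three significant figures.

cos H₀ = −tan(+24.8°) tan(+14.800°) = -0.1221, H₀ = 1.6932 rad.
Bracket: H₀ sin φ sin δ + cos φ cos δ sin H₀ = 1.6932×0.41945×0.25545 + 0.90778×0.96682×0.99252 = 0.181424 + 0.871095 = 1.052519.
Q̄ = (S₀/π) × [bracket] = (589/π) × 1.052519 = 197.3 W/m².

Q̄ ≈ 197 W/m²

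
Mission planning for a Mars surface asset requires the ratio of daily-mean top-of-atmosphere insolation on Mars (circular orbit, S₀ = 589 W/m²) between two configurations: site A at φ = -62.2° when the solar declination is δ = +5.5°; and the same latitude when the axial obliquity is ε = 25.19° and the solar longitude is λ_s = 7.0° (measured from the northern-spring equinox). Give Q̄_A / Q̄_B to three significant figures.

— Configuration A (φ=-62.2°):
cos H₀ = −tan(-62.2°) tan(+5.500°) = 0.1826, H₀ = 1.3871 rad.
Bracket: H₀ sin φ sin δ + cos φ cos δ sin H₀ = 1.3871×-0.88458×0.09585 + 0.46639×0.99540×0.98318 = -0.117608 + 0.456436 = 0.338828.
Q̄ = (S₀/π) × [bracket] = (589/π) × 0.338828 = 63.525 W/m².
— Configuration B (φ=-62.2°):
Solar declination: sin δ = sin ε · sin λ_s = sin 25.19° × sin 7.0° = 0.05187, so δ = +2.973°.
cos H₀ = −tan(-62.2°) tan(+2.973°) = 0.0985, H₀ = 1.4721 rad.
Bracket: H₀ sin φ sin δ + cos φ cos δ sin H₀ = 1.4721×-0.88458×0.05187 + 0.46639×0.99865×0.99514 = -0.067545 + 0.463497 = 0.395952.
Q̄ = (S₀/π) × [bracket] = (589/π) × 0.395952 = 74.235 W/m².
Ratio Q̄_A / Q̄_B = 63.525 / 74.235 = 0.8557.

Q̄_A / Q̄_B ≈ 0.856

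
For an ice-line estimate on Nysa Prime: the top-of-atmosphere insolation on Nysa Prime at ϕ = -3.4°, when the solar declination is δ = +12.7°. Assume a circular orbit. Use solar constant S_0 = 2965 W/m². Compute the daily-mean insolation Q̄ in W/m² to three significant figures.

Q̄ ≈ 900 W/m²

cos h₀ = −tan(-3.4°) tan(+12.700°) = 0.0134, h₀ = 1.5574 rad.
Bracket: h₀ sin ϕ sin δ + cos ϕ cos δ sin h₀ = 1.5574×-0.05931×0.21985 + 0.99824×0.97553×0.99991 = -0.020307 + 0.973725 = 0.953418.
Q̄ = (S_0/π) × [bracket] = (2965/π) × 0.953418 = 899.8 W/m².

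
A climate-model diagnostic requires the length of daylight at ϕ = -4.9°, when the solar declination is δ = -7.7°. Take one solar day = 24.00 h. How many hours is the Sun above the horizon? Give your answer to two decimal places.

12.09 h

cos h₀ = −tan ϕ · tan δ = −tan(-4.9°) × tan(-7.700°) = -0.0116, so h₀ = 1.5824 rad = 90.66°.
Daylight = 2h₀/(2π) × 24.00 h = (1.5824/π) × 24.00 = 12.09 h.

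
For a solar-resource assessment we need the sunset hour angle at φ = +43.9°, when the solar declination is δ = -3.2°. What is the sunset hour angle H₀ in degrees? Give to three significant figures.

cos H₀ = −tan φ · tan δ = −tan(+43.9°) × tan(-3.200°) = 0.0538, so H₀ = 1.5170 rad = 86.92°.

H₀ = 86.9°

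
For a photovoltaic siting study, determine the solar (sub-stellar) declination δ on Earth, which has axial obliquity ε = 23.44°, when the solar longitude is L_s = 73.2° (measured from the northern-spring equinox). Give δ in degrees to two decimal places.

δ = +22.38°

sin δ = sin ε · sin L_s = sin 23.44° × sin 73.2° = 0.380811.
δ = arcsin(0.380811) = +22.38°.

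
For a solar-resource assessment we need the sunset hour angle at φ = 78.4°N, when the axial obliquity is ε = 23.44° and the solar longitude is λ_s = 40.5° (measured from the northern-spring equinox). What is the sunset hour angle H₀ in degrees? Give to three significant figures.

Solar declination: sin δ = sin ε · sin λ_s = sin 23.44° × sin 40.5° = 0.25834, so δ = +14.972°.
Sunrise equation: cos H₀ = −tan φ · tan δ = -1.3028 ≤ −1, so the Sun never sets (polar day) and H₀ = π.

H₀ = 180°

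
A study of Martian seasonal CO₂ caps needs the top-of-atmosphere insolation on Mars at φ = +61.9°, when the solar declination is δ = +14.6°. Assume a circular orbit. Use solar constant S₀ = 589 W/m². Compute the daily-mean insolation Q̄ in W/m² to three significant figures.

cos H₀ = −tan(+61.9°) tan(+14.600°) = -0.4878, H₀ = 2.0804 rad.
Bracket: H₀ sin φ sin δ + cos φ cos δ sin H₀ = 2.0804×0.88213×0.25207 + 0.47101×0.96771×0.87293 = 0.462595 + 0.397882 = 0.860477.
Q̄ = (S₀/π) × [bracket] = (589/π) × 0.860477 = 161.3 W/m².

Q̄ ≈ 161 W/m²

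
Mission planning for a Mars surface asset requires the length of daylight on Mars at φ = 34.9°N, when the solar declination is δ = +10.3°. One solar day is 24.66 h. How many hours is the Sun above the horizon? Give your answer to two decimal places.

cos H₀ = −tan φ · tan δ = −tan(+34.9°) × tan(+10.300°) = -0.1268, so H₀ = 1.6979 rad = 97.28°.
Daylight = 2H₀/(2π) × 24.66 h = (1.6979/π) × 24.66 = 13.33 h.

13.33 h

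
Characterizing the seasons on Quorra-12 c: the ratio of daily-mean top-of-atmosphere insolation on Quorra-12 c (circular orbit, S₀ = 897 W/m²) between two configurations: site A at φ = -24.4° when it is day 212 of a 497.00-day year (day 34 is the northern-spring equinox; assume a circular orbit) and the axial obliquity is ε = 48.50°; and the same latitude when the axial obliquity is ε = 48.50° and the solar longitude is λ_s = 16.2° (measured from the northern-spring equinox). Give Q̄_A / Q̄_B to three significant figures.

Q̄_A / Q̄_B ≈ 0.529

— Configuration A (φ=-24.4°):
Solar longitude: λ_s = 360° × (212 − 34)/497.00 = 128.934°.
sin δ = sin 48.50° × sin 128.934° = 0.58259, so δ = +35.633°.
cos H₀ = −tan(-24.4°) tan(+35.633°) = 0.3252, H₀ = 1.2396 rad.
Bracket: H₀ sin φ sin δ + cos φ cos δ sin H₀ = 1.2396×-0.41310×0.58259 + 0.91068×0.81276×0.94566 = -0.298332 + 0.699944 = 0.401612.
Q̄ = (S₀/π) × [bracket] = (897/π) × 0.401612 = 114.67 W/m².
— Configuration B (φ=-24.4°):
Solar declination: sin δ = sin ε · sin λ_s = sin 48.50° × sin 16.2° = 0.20895, so δ = +12.061°.
cos H₀ = −tan(-24.4°) tan(+12.061°) = 0.0969, H₀ = 1.4737 rad.
Bracket: H₀ sin φ sin δ + cos φ cos δ sin H₀ = 1.4737×-0.41310×0.20895 + 0.91068×0.97793×0.99529 = -0.127206 + 0.886387 = 0.759181.
Q̄ = (S₀/π) × [bracket] = (897/π) × 0.759181 = 216.76 W/m².
Ratio Q̄_A / Q̄_B = 114.67 / 216.76 = 0.5290.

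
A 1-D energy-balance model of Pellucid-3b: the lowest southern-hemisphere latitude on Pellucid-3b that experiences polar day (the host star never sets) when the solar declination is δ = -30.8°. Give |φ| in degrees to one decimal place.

|φ| = 59.2°

Polar day requires cos H₀ = −tan φ tan δ ≤ −1, i.e. tan φ tan δ ≥ 1.
The boundary is |tan φ| · |tan δ| = 1, so |φ| = 90° − |δ| = 90° − 30.8° = 59.2° in the southern hemisphere.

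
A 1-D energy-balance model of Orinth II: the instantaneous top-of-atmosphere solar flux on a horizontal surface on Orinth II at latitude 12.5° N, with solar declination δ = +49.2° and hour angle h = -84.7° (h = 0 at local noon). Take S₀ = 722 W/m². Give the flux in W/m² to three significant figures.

161 W/m²

cos θ_z = sin φ sin δ + cos φ cos δ cos h = 0.163844 + 0.058926 = 0.222770.
Flux = S₀ · cos θ_z = 722 × 0.222770 = 160.8 W/m².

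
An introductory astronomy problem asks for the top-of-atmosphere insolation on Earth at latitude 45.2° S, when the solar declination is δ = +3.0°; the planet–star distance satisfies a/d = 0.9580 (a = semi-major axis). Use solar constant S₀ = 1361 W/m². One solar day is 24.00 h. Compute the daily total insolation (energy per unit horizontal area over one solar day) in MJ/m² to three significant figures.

cos H₀ = −tan(-45.2°) tan(+3.000°) = 0.0528, H₀ = 1.5180 rad.
Bracket: H₀ sin φ sin δ + cos φ cos δ sin H₀ = 1.5180×-0.70957×0.05234 + 0.70463×0.99863×0.99861 = -0.056377 + 0.702687 = 0.646310.
Inverse-square distance factor (a/d)² = 0.9580² = 0.917764.
Q̄ = (S₀/π) × 0.917764 × [bracket] = (1361/π) × 0.917764 × 0.646310 = 256.97 W/m².
Daily total = Q̄ × 24.00 h × 3600 s/h = 256.97 × 24.00 × 3600 / 10⁶ = 22.20 MJ/m².

22.2 MJ/m²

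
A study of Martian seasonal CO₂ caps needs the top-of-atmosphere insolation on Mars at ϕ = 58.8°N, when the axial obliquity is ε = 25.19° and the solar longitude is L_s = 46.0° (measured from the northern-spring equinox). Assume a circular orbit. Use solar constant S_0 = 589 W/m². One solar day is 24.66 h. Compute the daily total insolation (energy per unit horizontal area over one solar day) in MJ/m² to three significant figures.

Solar declination: sin δ = sin ε · sin L_s = sin 25.19° × sin 46.0° = 0.30617, so δ = +17.828°.
cos h₀ = −tan(+58.8°) tan(+17.828°) = -0.5310, h₀ = 2.1306 rad.
Bracket: h₀ sin ϕ sin δ + cos ϕ cos δ sin h₀ = 2.1306×0.85536×0.30617 + 0.51803×0.95198×0.84735 = 0.557973 + 0.417874 = 0.975847.
Q̄ = (S_0/π) × [bracket] = (589/π) × 0.975847 = 182.96 W/m².
Daily total = Q̄ × 24.66 h × 3600 s/h = 182.96 × 24.66 × 3600 / 10⁶ = 16.24 MJ/m².

16.2 MJ/m²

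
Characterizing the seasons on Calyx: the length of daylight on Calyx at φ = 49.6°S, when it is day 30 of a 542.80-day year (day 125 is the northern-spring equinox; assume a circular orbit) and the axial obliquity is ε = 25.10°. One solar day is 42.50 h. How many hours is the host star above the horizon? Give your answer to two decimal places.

28.02 h

Solar longitude: λ_s = 360° × (30 − 125)/542.80 = -63.007°, i.e. -63.007° + 360° = 296.993°.
sin δ = sin 25.10° × sin 296.993° = -0.37799, so δ = -22.209°.
cos H₀ = −tan φ · tan δ = −tan(-49.6°) × tan(-22.209°) = -0.4797, so H₀ = 2.0711 rad = 118.67°.
Daylight = 2H₀/(2π) × 42.50 h = (2.0711/π) × 42.50 = 28.02 h.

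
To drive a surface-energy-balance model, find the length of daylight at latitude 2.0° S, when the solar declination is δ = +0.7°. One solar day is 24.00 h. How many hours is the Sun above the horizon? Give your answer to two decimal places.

cos h₀ = −tan ϕ · tan δ = −tan(-2.0°) × tan(+0.700°) = 0.0004, so h₀ = 1.5704 rad = 89.98°.
Daylight = 2h₀/(2π) × 24.00 h = (1.5704/π) × 24.00 = 12.00 h.

12.00 h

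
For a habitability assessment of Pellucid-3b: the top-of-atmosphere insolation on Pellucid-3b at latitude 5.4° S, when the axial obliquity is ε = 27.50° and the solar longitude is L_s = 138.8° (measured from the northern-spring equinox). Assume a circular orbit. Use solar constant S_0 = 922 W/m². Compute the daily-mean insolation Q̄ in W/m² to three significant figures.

Q̄ ≈ 265 W/m²

Solar declination: sin δ = sin ε · sin L_s = sin 27.50° × sin 138.8° = 0.30415, so δ = +17.707°.
cos h₀ = −tan(-5.4°) tan(+17.707°) = 0.0302, h₀ = 1.5406 rad.
Bracket: h₀ sin ϕ sin δ + cos ϕ cos δ sin h₀ = 1.5406×-0.09411×0.30415 + 0.99556×0.95262×0.99954 = -0.044097 + 0.947954 = 0.903857.
Q̄ = (S_0/π) × [bracket] = (922/π) × 0.903857 = 265.3 W/m².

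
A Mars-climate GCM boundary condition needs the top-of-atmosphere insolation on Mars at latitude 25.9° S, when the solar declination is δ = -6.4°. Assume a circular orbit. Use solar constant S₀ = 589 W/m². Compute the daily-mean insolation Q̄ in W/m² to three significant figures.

Q̄ ≈ 182 W/m²

cos H₀ = −tan(-25.9°) tan(-6.400°) = -0.0545, H₀ = 1.6253 rad.
Bracket: H₀ sin φ sin δ + cos φ cos δ sin H₀ = 1.6253×-0.43680×-0.11147 + 0.89956×0.99377×0.99852 = 0.079136 + 0.892633 = 0.971769.
Q̄ = (S₀/π) × [bracket] = (589/π) × 0.971769 = 182.2 W/m².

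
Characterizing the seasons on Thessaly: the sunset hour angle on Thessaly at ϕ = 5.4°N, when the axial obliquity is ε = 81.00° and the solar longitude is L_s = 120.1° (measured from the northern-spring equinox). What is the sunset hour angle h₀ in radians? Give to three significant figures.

Solar declination: sin δ = sin ε · sin L_s = sin 81.00° × sin 120.1° = 0.85450, so δ = +58.705°.
cos h₀ = −tan ϕ · tan δ = −tan(+5.4°) × tan(+58.705°) = -0.1555, so h₀ = 1.7269 rad = 98.95°.

h₀ = 1.73 rad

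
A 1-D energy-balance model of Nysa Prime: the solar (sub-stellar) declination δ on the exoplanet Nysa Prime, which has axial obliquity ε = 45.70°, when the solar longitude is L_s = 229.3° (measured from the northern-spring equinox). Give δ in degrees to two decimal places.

δ = -32.86°

sin δ = sin ε · sin L_s = sin 45.70° × sin 229.3° = -0.542591.
δ = arcsin(-0.542591) = -32.86°.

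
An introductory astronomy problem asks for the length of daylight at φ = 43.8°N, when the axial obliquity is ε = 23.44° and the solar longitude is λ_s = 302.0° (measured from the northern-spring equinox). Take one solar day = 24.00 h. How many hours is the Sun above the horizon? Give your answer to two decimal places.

9.32 h

Solar declination: sin δ = sin ε · sin λ_s = sin 23.44° × sin 302.0° = -0.33734, so δ = -19.715°.
cos H₀ = −tan φ · tan δ = −tan(+43.8°) × tan(-19.715°) = 0.3436, so H₀ = 1.2200 rad = 69.90°.
Daylight = 2H₀/(2π) × 24.00 h = (1.2200/π) × 24.00 = 9.32 h.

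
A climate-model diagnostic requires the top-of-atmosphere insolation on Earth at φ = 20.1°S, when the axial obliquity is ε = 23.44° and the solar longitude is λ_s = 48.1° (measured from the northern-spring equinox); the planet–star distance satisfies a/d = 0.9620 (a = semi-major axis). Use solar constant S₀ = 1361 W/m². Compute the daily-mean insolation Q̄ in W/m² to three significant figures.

Q̄ ≈ 298 W/m²

Solar declination: sin δ = sin ε · sin λ_s = sin 23.44° × sin 48.1° = 0.29608, so δ = +17.222°.
cos H₀ = −tan(-20.1°) tan(+17.222°) = 0.1134, H₀ = 1.4571 rad.
Bracket: H₀ sin φ sin δ + cos φ cos δ sin H₀ = 1.4571×-0.34366×0.29608 + 0.93909×0.95516×0.99355 = -0.148261 + 0.891196 = 0.742935.
Inverse-square distance factor (a/d)² = 0.9620² = 0.925444.
Q̄ = (S₀/π) × 0.925444 × [bracket] = (1361/π) × 0.925444 × 0.742935 = 297.9 W/m².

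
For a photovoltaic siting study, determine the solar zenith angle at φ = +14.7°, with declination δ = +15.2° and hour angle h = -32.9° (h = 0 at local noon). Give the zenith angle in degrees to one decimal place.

cos θ_z = sin φ sin δ + cos φ cos δ cos h = 0.066533 + 0.783726 = 0.850259.
θ_z = arccos(0.850259) = 31.8°.

θ_z = 31.8°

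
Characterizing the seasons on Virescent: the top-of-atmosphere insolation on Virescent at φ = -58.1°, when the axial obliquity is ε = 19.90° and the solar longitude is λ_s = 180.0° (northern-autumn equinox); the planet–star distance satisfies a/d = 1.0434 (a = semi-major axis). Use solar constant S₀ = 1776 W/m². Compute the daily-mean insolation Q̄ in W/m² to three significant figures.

Solar declination: sin δ = sin ε · sin λ_s = sin 19.90° × sin 180.0° = 0.00000, so δ = +0.000°.
cos H₀ = −tan(-58.1°) tan(+0.000°) = 0.0000, H₀ = 1.5708 rad.
Bracket: H₀ sin φ sin δ + cos φ cos δ sin H₀ = 1.5708×-0.84897×0.00000 + 0.52844×1.00000×1.00000 = -0.000000 + 0.528440 = 0.528440.
Inverse-square distance factor (a/d)² = 1.0434² = 1.088684.
Q̄ = (S₀/π) × 1.088684 × [bracket] = (1776/π) × 1.088684 × 0.528440 = 325.2 W/m².

Q̄ ≈ 325 W/m²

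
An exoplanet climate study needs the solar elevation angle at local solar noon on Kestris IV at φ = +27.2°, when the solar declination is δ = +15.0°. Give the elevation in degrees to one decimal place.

77.8°

At local noon the hour angle is zero, so the zenith angle equals |φ − δ| = |+27.2° − (+15.000°)| = 12.200°.
Elevation = 90° − 12.200° = 77.8°.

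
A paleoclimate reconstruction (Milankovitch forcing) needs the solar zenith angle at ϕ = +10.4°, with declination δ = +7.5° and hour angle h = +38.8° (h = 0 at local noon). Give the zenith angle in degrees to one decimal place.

cos θ_z = sin ϕ sin δ + cos ϕ cos δ cos h = 0.023562 + 0.759977 = 0.783539.
θ_z = arccos(0.783539) = 38.4°.

θ_z = 38.4°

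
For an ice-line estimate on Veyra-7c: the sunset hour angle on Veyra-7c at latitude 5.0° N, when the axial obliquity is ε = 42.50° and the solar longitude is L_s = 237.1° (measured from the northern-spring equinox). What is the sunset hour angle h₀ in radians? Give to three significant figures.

h₀ = 1.51 rad

Solar declination: sin δ = sin ε · sin L_s = sin 42.50° × sin 237.1° = -0.56724, so δ = -34.558°.
cos h₀ = −tan ϕ · tan δ = −tan(+5.0°) × tan(-34.558°) = 0.0603, so h₀ = 1.5105 rad = 86.55°.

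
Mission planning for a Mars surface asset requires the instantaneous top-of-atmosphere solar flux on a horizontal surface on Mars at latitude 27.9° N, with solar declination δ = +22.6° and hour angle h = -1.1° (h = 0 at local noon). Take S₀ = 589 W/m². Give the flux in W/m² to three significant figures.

cos θ_z = sin φ sin δ + cos φ cos δ cos h = 0.179823 + 0.815751 = 0.995574.
Flux = S₀ · cos θ_z = 589 × 0.995574 = 586.4 W/m².

586 W/m²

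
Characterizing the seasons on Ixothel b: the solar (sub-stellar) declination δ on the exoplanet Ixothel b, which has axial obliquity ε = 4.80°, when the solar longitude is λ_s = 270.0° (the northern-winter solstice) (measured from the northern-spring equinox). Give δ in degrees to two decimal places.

δ = -4.80°

sin δ = sin ε · sin λ_s = sin 4.80° × sin 270.0° = -0.083678.
δ = arcsin(-0.083678) = -4.80°.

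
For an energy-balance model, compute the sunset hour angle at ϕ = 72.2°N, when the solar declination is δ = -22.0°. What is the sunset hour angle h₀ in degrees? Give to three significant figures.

h₀ = 0.00°

cos h₀ = −tan ϕ · tan δ = 1.2584 ≥ 1, so the Sun never rises (polar night) and h₀ = 0.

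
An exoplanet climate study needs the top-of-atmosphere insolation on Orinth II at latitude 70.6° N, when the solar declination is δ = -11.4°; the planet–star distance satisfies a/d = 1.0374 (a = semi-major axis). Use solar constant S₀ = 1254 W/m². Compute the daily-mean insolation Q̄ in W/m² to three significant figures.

Q̄ ≈ 37.7 W/m²

cos H₀ = −tan(+70.6°) tan(-11.400°) = 0.5726, H₀ = 0.9612 rad.
Bracket: H₀ sin φ sin δ + cos φ cos δ sin H₀ = 0.9612×0.94322×-0.19766 + 0.33216×0.98027×0.81985 = -0.179203 + 0.266948 = 0.087745.
Inverse-square distance factor (a/d)² = 1.0374² = 1.076199.
Q̄ = (S₀/π) × 1.076199 × [bracket] = (1254/π) × 1.076199 × 0.087745 = 37.69 W/m².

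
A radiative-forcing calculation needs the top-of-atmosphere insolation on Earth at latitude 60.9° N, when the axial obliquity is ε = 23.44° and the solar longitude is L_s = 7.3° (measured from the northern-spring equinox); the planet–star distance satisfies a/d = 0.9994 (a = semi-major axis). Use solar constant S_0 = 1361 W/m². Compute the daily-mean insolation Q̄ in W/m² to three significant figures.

Solar declination: sin δ = sin ε · sin L_s = sin 23.44° × sin 7.3° = 0.05054, so δ = +2.897°.
cos h₀ = −tan(+60.9°) tan(+2.897°) = -0.0909, h₀ = 1.6618 rad.
Bracket: h₀ sin ϕ sin δ + cos ϕ cos δ sin h₀ = 1.6618×0.87377×0.05054 + 0.48634×0.99872×0.99586 = 0.073386 + 0.483707 = 0.557093.
Inverse-square distance factor (a/d)² = 0.9994² = 0.998800.
Q̄ = (S_0/π) × 0.998800 × [bracket] = (1361/π) × 0.998800 × 0.557093 = 241.1 W/m².

Q̄ ≈ 241 W/m²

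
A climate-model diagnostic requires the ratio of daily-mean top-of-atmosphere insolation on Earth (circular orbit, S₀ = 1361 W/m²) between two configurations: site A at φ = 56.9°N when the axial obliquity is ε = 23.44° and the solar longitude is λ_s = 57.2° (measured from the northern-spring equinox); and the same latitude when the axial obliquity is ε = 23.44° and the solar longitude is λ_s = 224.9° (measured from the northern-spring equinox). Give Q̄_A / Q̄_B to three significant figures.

— Configuration A (φ=+56.9°):
Solar declination: sin δ = sin ε · sin λ_s = sin 23.44° × sin 57.2° = 0.33437, so δ = +19.534°.
cos H₀ = −tan(+56.9°) tan(+19.534°) = -0.5442, H₀ = 2.1463 rad.
Bracket: H₀ sin φ sin δ + cos φ cos δ sin H₀ = 2.1463×0.83772×0.33437 + 0.54610×0.94244×0.83893 = 0.601197 + 0.431769 = 1.032966.
Q̄ = (S₀/π) × [bracket] = (1361/π) × 1.032966 = 447.50 W/m².
— Configuration B (φ=+56.9°):
Solar declination: sin δ = sin ε · sin λ_s = sin 23.44° × sin 224.9° = -0.28079, so δ = -16.307°.
cos H₀ = −tan(+56.9°) tan(-16.307°) = 0.4488, H₀ = 1.1054 rad.
Bracket: H₀ sin φ sin δ + cos φ cos δ sin H₀ = 1.1054×0.83772×-0.28079 + 0.54610×0.95977×0.89364 = -0.260016 + 0.468384 = 0.208368.
Q̄ = (S₀/π) × [bracket] = (1361/π) × 0.208368 = 90.269 W/m².
Ratio Q̄_A / Q̄_B = 447.50 / 90.269 = 4.957.

Q̄_A / Q̄_B ≈ 4.96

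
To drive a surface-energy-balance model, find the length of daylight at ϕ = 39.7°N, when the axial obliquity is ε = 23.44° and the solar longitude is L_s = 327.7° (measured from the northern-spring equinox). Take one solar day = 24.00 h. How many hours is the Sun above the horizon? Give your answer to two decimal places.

10.61 h

Solar declination: sin δ = sin ε · sin L_s = sin 23.44° × sin 327.7° = -0.21256, so δ = -12.272°.
cos h₀ = −tan ϕ · tan δ = −tan(+39.7°) × tan(-12.272°) = 0.1806, so h₀ = 1.3892 rad = 79.60°.
Daylight = 2h₀/(2π) × 24.00 h = (1.3892/π) × 24.00 = 10.61 h.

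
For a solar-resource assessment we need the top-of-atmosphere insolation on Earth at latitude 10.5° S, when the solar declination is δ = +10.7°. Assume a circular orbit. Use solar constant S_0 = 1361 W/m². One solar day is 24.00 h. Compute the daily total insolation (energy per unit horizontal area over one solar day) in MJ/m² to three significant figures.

cos h₀ = −tan(-10.5°) tan(+10.700°) = 0.0350, h₀ = 1.5358 rad.
Bracket: h₀ sin ϕ sin δ + cos ϕ cos δ sin h₀ = 1.5358×-0.18224×0.18567 + 0.98325×0.98261×0.99939 = -0.051966 + 0.965562 = 0.913596.
Q̄ = (S_0/π) × [bracket] = (1361/π) × 0.913596 = 395.79 W/m².
Daily total = Q̄ × 24.00 h × 3600 s/h = 395.79 × 24.00 × 3600 / 10⁶ = 34.20 MJ/m².

34.2 MJ/m²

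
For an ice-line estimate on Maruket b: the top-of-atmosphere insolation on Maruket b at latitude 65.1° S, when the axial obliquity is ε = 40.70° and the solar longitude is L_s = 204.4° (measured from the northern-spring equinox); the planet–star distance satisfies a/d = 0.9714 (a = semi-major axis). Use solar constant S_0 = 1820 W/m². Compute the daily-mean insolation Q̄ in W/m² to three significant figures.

Solar declination: sin δ = sin ε · sin L_s = sin 40.70° × sin 204.4° = -0.26938, so δ = -15.628°.
cos h₀ = −tan(-65.1°) tan(-15.628°) = -0.6026, h₀ = 2.2176 rad.
Bracket: h₀ sin ϕ sin δ + cos ϕ cos δ sin h₀ = 2.2176×-0.90704×-0.26938 + 0.42104×0.96303×0.79803 = 0.541845 + 0.323581 = 0.865426.
Inverse-square distance factor (a/d)² = 0.9714² = 0.943618.
Q̄ = (S_0/π) × 0.943618 × [bracket] = (1820/π) × 0.943618 × 0.865426 = 473.1 W/m².

Q̄ ≈ 473 W/m²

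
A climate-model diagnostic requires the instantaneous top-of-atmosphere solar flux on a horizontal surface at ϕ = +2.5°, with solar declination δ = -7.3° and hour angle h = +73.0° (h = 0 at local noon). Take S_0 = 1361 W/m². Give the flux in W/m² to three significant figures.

387 W/m²

cos θ_z = sin ϕ sin δ + cos ϕ cos δ cos h = -0.005542 + 0.289726 = 0.284184.
Flux = S_0 · cos θ_z = 1361 × 0.284184 = 386.8 W/m².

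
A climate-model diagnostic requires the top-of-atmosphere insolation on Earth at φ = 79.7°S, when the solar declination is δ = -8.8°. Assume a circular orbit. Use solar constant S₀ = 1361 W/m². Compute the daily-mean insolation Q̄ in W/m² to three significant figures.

Q̄ ≈ 209 W/m²

cos H₀ = −tan(-79.7°) tan(-8.800°) = -0.8519, H₀ = 2.5903 rad.
Bracket: H₀ sin φ sin δ + cos φ cos δ sin H₀ = 2.5903×-0.98389×-0.15299 + 0.17880×0.98823×0.52378 = 0.389906 + 0.092550 = 0.482456.
Q̄ = (S₀/π) × [bracket] = (1361/π) × 0.482456 = 209.0 W/m².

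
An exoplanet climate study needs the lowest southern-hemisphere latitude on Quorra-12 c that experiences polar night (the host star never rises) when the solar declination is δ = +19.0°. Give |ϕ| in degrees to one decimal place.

Polar night requires cos h₀ = −tan ϕ tan δ ≥ 1, i.e. tan ϕ tan δ ≤ −1.
The boundary is |tan ϕ| · |tan δ| = 1, so |ϕ| = 90° − |δ| = 90° − 19.0° = 71.0° in the southern hemisphere.

|ϕ| = 71.0°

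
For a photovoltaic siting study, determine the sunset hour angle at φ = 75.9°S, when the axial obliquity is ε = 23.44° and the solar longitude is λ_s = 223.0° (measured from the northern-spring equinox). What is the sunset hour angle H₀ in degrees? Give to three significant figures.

Solar declination: sin δ = sin ε · sin λ_s = sin 23.44° × sin 223.0° = -0.27129, so δ = -15.741°.
Sunrise equation: cos H₀ = −tan φ · tan δ = -1.1221 ≤ −1, so the Sun never sets (polar day) and H₀ = π.

H₀ = 180°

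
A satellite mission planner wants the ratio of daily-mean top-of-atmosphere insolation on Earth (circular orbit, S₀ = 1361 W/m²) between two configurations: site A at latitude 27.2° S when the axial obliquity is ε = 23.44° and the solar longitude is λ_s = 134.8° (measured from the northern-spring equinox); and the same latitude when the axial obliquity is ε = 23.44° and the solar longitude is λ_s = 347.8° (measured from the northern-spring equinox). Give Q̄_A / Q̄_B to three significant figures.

— Configuration A (φ=-27.2°):
Solar declination: sin δ = sin ε · sin λ_s = sin 23.44° × sin 134.8° = 0.28226, so δ = +16.395°.
cos H₀ = −tan(-27.2°) tan(+16.395°) = 0.1512, H₀ = 1.4190 rad.
Bracket: H₀ sin φ sin δ + cos φ cos δ sin H₀ = 1.4190×-0.45710×0.28226 + 0.88942×0.95934×0.98850 = -0.183081 + 0.843444 = 0.660363.
Q̄ = (S₀/π) × [bracket] = (1361/π) × 0.660363 = 286.08 W/m².
— Configuration B (φ=-27.2°):
Solar declination: sin δ = sin ε · sin λ_s = sin 23.44° × sin 347.8° = -0.08406, so δ = -4.822°.
cos H₀ = −tan(-27.2°) tan(-4.822°) = -0.0434, H₀ = 1.6142 rad.
Bracket: H₀ sin φ sin δ + cos φ cos δ sin H₀ = 1.6142×-0.45710×-0.08406 + 0.88942×0.99646×0.99906 = 0.062024 + 0.885438 = 0.947462.
Q̄ = (S₀/π) × [bracket] = (1361/π) × 0.947462 = 410.46 W/m².
Ratio Q̄_A / Q̄_B = 286.08 / 410.46 = 0.6970.

Q̄_A / Q̄_B ≈ 0.697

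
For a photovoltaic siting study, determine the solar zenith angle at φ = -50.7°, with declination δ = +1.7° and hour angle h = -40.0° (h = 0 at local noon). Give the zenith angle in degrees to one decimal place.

cos θ_z = sin φ sin δ + cos φ cos δ cos h = -0.022957 + 0.484984 = 0.462027.
θ_z = arccos(0.462027) = 62.5°.

θ_z = 62.5°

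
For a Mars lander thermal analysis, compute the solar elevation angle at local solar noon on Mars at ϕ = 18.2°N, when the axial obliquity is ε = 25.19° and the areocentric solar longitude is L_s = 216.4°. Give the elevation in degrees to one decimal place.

57.2°

sin δ = sin 25.19° × sin 216.4° = -0.25257, so δ = -14.630°.
At local noon the hour angle is zero, so the zenith angle equals |ϕ − δ| = |+18.2° − (-14.630°)| = 32.830°.
Elevation = 90° − 32.830° = 57.2°.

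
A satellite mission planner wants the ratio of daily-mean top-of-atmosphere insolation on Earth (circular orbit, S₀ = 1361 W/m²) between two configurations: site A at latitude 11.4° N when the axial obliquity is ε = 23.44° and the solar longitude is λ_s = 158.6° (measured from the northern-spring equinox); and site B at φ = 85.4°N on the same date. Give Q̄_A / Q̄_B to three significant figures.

— Configuration A (φ=+11.4°):
Solar declination: sin δ = sin ε · sin λ_s = sin 23.44° × sin 158.6° = 0.14514, so δ = +8.346°.
cos H₀ = −tan(+11.4°) tan(+8.346°) = -0.0296, H₀ = 1.6004 rad.
Bracket: H₀ sin φ sin δ + cos φ cos δ sin H₀ = 1.6004×0.19766×0.14514 + 0.98027×0.98941×0.99956 = 0.045913 + 0.969462 = 1.015375.
Q̄ = (S₀/π) × [bracket] = (1361/π) × 1.015375 = 439.88 W/m².
— Configuration B (φ=+85.4°):
cos H₀ = −tan(+85.4°) tan(+8.346°) = -1.8233 ≤ −1 ⇒ polar day, H₀ = π.
Bracket: H₀ sin φ sin δ + cos φ cos δ sin H₀ = 3.1416×0.99678×0.14514 + 0.08020×0.98941×0.00000 = 0.454504 + 0.000000 = 0.454504.
Q̄ = (S₀/π) × [bracket] = (1361/π) × 0.454504 = 196.90 W/m².
Ratio Q̄_A / Q̄_B = 439.88 / 196.90 = 2.234.

Q̄_A / Q̄_B ≈ 2.23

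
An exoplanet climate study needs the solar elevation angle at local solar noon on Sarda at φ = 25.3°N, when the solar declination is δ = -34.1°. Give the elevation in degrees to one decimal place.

At local noon the hour angle is zero, so the zenith angle equals |φ − δ| = |+25.3° − (-34.100°)| = 59.400°.
Elevation = 90° − 59.400° = 30.6°.

30.6°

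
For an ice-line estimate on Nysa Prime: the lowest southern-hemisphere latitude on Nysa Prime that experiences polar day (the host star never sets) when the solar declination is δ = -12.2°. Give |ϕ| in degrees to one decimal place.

|ϕ| = 77.8°

Polar day requires cos h₀ = −tan ϕ tan δ ≤ −1, i.e. tan ϕ tan δ ≥ 1.
The boundary is |tan ϕ| · |tan δ| = 1, so |ϕ| = 90° − |δ| = 90° − 12.2° = 77.8° in the southern hemisphere.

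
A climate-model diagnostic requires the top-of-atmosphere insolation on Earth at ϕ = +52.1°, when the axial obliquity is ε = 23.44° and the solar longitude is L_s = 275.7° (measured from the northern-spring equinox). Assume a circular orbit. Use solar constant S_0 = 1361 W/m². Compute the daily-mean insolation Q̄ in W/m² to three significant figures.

Solar declination: sin δ = sin ε · sin L_s = sin 23.44° × sin 275.7° = -0.39582, so δ = -23.317°.
cos h₀ = −tan(+52.1°) tan(-23.317°) = 0.5537, h₀ = 0.9840 rad.
Bracket: h₀ sin ϕ sin δ + cos ϕ cos δ sin h₀ = 0.9840×0.78908×-0.39582 + 0.61429×0.91833×0.83273 = -0.307336 + 0.469760 = 0.162424.
Q̄ = (S_0/π) × [bracket] = (1361/π) × 0.162424 = 70.37 W/m².

Q̄ ≈ 70.4 W/m²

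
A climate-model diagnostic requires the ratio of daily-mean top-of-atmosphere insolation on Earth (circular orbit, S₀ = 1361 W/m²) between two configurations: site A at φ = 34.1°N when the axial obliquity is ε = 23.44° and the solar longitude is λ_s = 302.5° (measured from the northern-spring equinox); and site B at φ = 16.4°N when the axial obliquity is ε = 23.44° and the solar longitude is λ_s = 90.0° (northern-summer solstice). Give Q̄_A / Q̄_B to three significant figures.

Q̄_A / Q̄_B ≈ 0.477

— Configuration A (φ=+34.1°):
Solar declination: sin δ = sin ε · sin λ_s = sin 23.44° × sin 302.5° = -0.33549, so δ = -19.602°.
cos H₀ = −tan(+34.1°) tan(-19.602°) = 0.2411, H₀ = 1.3273 rad.
Bracket: H₀ sin φ sin δ + cos φ cos δ sin H₀ = 1.3273×0.56064×-0.33549 + 0.82806×0.94204×0.97050 = -0.249651 + 0.757054 = 0.507403.
Q̄ = (S₀/π) × [bracket] = (1361/π) × 0.507403 = 219.82 W/m².
— Configuration B (φ=+16.4°):
Solar declination: sin δ = sin ε · sin λ_s = sin 23.44° × sin 90.0° = 0.39779, so δ = +23.440°.
cos H₀ = −tan(+16.4°) tan(+23.440°) = -0.1276, H₀ = 1.6988 rad.
Bracket: H₀ sin φ sin δ + cos φ cos δ sin H₀ = 1.6988×0.28234×0.39779 + 0.95931×0.91748×0.99182 = 0.190796 + 0.872948 = 1.063744.
Q̄ = (S₀/π) × [bracket] = (1361/π) × 1.063744 = 460.83 W/m².
Ratio Q̄_A / Q̄_B = 219.82 / 460.83 = 0.4770.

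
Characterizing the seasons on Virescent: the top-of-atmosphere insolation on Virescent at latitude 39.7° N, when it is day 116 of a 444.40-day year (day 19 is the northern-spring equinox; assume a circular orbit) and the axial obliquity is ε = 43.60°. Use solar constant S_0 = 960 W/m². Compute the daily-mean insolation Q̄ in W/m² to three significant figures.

Solar longitude: L_s = 360° × (116 − 19)/444.40 = 78.578°.
sin δ = sin 43.60° × sin 78.578° = 0.67596, so δ = +42.529°.
cos h₀ = −tan(+39.7°) tan(+42.529°) = -0.7615, h₀ = 2.4365 rad.
Bracket: h₀ sin ϕ sin δ + cos ϕ cos δ sin h₀ = 2.4365×0.63877×0.67596 + 0.76940×0.73694×0.64814 = 1.052039 + 0.367496 = 1.419535.
Q̄ = (S_0/π) × [bracket] = (960/π) × 1.419535 = 433.8 W/m².

Q̄ ≈ 434 W/m²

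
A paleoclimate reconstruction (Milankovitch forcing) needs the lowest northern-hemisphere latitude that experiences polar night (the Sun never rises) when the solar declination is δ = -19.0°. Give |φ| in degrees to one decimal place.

Polar night requires cos H₀ = −tan φ tan δ ≥ 1, i.e. tan φ tan δ ≤ −1.
The boundary is |tan φ| · |tan δ| = 1, so |φ| = 90° − |δ| = 90° − 19.0° = 71.0° in the northern hemisphere.

|φ| = 71.0°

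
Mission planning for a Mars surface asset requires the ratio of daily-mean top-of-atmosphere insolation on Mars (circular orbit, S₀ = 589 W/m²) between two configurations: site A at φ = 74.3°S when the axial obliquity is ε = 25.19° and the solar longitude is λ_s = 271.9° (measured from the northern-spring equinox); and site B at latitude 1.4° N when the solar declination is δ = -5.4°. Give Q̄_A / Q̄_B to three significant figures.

Q̄_A / Q̄_B ≈ 1.30

— Configuration A (φ=-74.3°):
Solar declination: sin δ = sin ε · sin λ_s = sin 25.19° × sin 271.9° = -0.42539, so δ = -25.175°.
cos H₀ = −tan(-74.3°) tan(-25.175°) = -1.6722 ≤ −1 ⇒ polar day, H₀ = π.
Bracket: H₀ sin φ sin δ + cos φ cos δ sin H₀ = 3.1416×-0.96269×-0.42539 + 0.27060×0.90501×0.00000 = 1.286544 + 0.000000 = 1.286544.
Q̄ = (S₀/π) × [bracket] = (589/π) × 1.286544 = 241.21 W/m².
— Configuration B (φ=+1.4°):
cos H₀ = −tan(+1.4°) tan(-5.400°) = 0.0023, H₀ = 1.5685 rad.
Bracket: H₀ sin φ sin δ + cos φ cos δ sin H₀ = 1.5685×0.02443×-0.09411 + 0.99970×0.99556×1.00000 = -0.003606 + 0.995261 = 0.991655.
Q̄ = (S₀/π) × [bracket] = (589/π) × 0.991655 = 185.92 W/m².
Ratio Q̄_A / Q̄_B = 241.21 / 185.92 = 1.297.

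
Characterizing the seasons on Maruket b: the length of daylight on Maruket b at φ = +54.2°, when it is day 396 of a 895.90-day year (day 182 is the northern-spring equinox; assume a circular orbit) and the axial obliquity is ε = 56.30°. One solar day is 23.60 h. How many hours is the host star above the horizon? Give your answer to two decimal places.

23.60 h

Solar longitude: λ_s = 360° × (396 − 182)/895.90 = 85.992°.
sin δ = sin 56.30° × sin 85.992° = 0.82992, so δ = +56.090°.
Sunrise equation: cos H₀ = −tan φ · tan δ = -2.0626 ≤ −1, so the host star never sets (polar day) and H₀ = π.
Daylight = 2H₀/(2π) × 23.60 h = (3.1416/π) × 23.60 = 23.60 h.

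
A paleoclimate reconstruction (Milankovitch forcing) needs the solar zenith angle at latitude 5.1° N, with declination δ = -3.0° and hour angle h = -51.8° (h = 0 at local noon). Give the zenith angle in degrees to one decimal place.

cos θ_z = sin φ sin δ + cos φ cos δ cos h = -0.004652 + 0.615116 = 0.610464.
θ_z = arccos(0.610464) = 52.4°.

θ_z = 52.4°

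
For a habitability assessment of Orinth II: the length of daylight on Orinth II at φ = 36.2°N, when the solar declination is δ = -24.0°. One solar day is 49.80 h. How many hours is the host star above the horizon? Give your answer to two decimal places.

19.64 h

cos H₀ = −tan φ · tan δ = −tan(+36.2°) × tan(-24.000°) = 0.3259, so H₀ = 1.2389 rad = 70.98°.
Daylight = 2H₀/(2π) × 49.80 h = (1.2389/π) × 49.80 = 19.64 h.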